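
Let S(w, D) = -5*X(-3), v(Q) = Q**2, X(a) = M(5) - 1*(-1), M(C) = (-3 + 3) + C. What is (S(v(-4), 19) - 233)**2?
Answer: 69169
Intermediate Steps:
M(C) = C (M(C) = 0 + C = C)
X(a) = 6 (X(a) = 5 - 1*(-1) = 5 + 1 = 6)
S(w, D) = -30 (S(w, D) = -5*6 = -30)
(S(v(-4), 19) - 233)**2 = (-30 - 233)**2 = (-263)**2 = 69169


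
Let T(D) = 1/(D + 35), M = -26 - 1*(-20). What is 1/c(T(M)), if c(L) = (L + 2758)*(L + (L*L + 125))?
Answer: 24389/8410612365 ≈ 2.8998e-6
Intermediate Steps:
M = -6 (M = -26 + 20 = -6)
T(D) = 1/(35 + D)
c(L) = (2758 + L)*(125 + L + L²) (c(L) = (2758 + L)*(L + (L² + 125)) = (2758 + L)*(L + (125 + L²)) = (2758 + L)*(125 + L + L²))
1/c(T(M)) = 1/(344750 + (1/(35 - 6))³ + 2759*(1/(35 - 6))² + 2883/(35 - 6)) = 1/(344750 + (1/29)³ + 2759*(1/29)² + 2883/29) = 1/(344750 + (1/29)³ + 2759*(1/29)² + 2883*(1/29)) = 1/(344750 + 1/24389 + 2759*(1/841) + 2883/29) = 1/(344750 + 1/24389 + 2759/841 + 2883/29) = 1/(8410612365/24389) = 24389/8410612365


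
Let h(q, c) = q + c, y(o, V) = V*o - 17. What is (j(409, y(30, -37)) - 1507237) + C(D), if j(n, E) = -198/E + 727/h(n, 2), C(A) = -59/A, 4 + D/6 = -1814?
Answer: -2538461595641011/1684184292 ≈ -1.5072e+6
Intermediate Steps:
D = -10908 (D = -24 + 6*(-1814) = -24 - 10884 = -10908)
y(o, V) = -17 + V*o
h(q, c) = c + q
j(n, E) = -198/E + 727/(2 + n)
(j(409, y(30, -37)) - 1507237) + C(D) = ((-198/(-17 - 37*30) + 727/(2 + 409)) - 1507237) - 59/(-10908) = ((-198/(-17 - 1110) + 727/411) - 1507237) - 59*(-1/10908) = ((-198/(-1127) + 727*(1/411)) - 1507237) + 59/10908 = ((-198*(-1/1127) + 727/411) - 1507237) + 59/10908 = ((198/1127 + 727/411) - 1507237) + 59/10908 = (900707/463197 - 1507237) + 59/10908 = -698146755982/463197 + 59/10908 = -2538461595641011/1684184292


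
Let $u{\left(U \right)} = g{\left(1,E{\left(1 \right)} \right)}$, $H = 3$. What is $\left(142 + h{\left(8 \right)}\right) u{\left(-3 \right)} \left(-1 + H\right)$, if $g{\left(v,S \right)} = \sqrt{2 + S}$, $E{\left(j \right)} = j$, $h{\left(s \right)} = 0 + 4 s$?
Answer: $348 \sqrt{3} \approx 602.75$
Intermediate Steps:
$h{\left(s \right)} = 4 s$
$u{\left(U \right)} = \sqrt{3}$ ($u{\left(U \right)} = \sqrt{2 + 1} = \sqrt{3}$)
$\left(142 + h{\left(8 \right)}\right) u{\left(-3 \right)} \left(-1 + H\right) = \left(142 + 4 \cdot 8\right) \sqrt{3} \left(-1 + 3\right) = \left(142 + 32\right) \sqrt{3} \cdot 2 = 174 \cdot 2 \sqrt{3} = 348 \sqrt{3}$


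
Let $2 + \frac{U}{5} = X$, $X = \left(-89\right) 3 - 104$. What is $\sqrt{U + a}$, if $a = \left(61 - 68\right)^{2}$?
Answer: $2 i \sqrt{454} \approx 42.615 i$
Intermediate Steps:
$X = -371$ ($X = -267 - 104 = -371$)
$a = 49$ ($a = \left(-7\right)^{2} = 49$)
$U = -1865$ ($U = -10 + 5 \left(-371\right) = -10 - 1855 = -1865$)
$\sqrt{U + a} = \sqrt{-1865 + 49} = \sqrt{-1816} = 2 i \sqrt{454}$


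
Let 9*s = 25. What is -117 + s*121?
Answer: 1972/9 ≈ 219.11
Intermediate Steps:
s = 25/9 (s = (1/9)*25 = 25/9 ≈ 2.7778)
-117 + s*121 = -117 + (25/9)*121 = -117 + 3025/9 = 1972/9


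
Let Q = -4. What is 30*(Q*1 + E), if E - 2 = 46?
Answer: 1320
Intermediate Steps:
E = 48 (E = 2 + 46 = 48)
30*(Q*1 + E) = 30*(-4*1 + 48) = 30*(-4 + 48) = 30*44 = 1320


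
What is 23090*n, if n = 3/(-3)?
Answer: -23090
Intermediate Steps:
n = -1 (n = 3*(-⅓) = -1)
23090*n = 23090*(-1) = -23090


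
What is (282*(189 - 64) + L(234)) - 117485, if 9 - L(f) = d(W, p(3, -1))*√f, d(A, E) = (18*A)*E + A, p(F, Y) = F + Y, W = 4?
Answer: -82226 - 444*√26 ≈ -84490.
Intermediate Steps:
d(A, E) = A + 18*A*E (d(A, E) = 18*A*E + A = A + 18*A*E)
L(f) = 9 - 148*√f (L(f) = 9 - 4*(1 + 18*(3 - 1))*√f = 9 - 4*(1 + 18*2)*√f = 9 - 4*(1 + 36)*√f = 9 - 4*37*√f = 9 - 148*√f)
(282*(189 - 64) + L(234)) - 117485 = (282*(189 - 64) + (9 - 444*√26)) - 117485 = (282*125 + (9 - 444*√26)) - 117485 = (35250 + (9 - 444*√26)) - 117485 = (35259 - 444*√26) - 117485 = -82226 - 444*√26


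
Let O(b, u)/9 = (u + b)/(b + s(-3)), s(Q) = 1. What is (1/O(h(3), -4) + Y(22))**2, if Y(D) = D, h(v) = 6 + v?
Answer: 40000/81 ≈ 493.83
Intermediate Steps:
O(b, u) = 9*(b + u)/(1 + b) (O(b, u) = 9*((u + b)/(b + 1)) = 9*((b + u)/(1 + b)) = 9*(b + u)/(1 + b))
(1/O(h(3), -4) + Y(22))**2 = (1/(9*((6 + 3) - 4)/(1 + (6 + 3))) + 22)**2 = (1/(9*(9 - 4)/(1 + 9)) + 22)**2 = (1/(9*5/10) + 22)**2 = (1/(9*(1/10)*5) + 22)**2 = (1/(9/2) + 22)**2 = (2/9 + 22)**2 = (200/9)**2 = 40000/81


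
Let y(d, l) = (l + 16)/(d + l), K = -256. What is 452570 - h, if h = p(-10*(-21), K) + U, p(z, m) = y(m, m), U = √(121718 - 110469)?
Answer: 14482225/32 - √11249 ≈ 4.5246e+5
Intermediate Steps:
y(d, l) = (16 + l)/(d + l)
U = √11249 ≈ 106.06
p(z, m) = (16 + m)/(2*m) (p(z, m) = (16 + m)/(m + m) = (16 + m)/((2*m)) = (1/(2*m))*(16 + m) = (16 + m)/(2*m))
h = 15/32 + √11249 (h = (½)*(16 - 256)/(-256) + √11249 = (½)*(-1/256)*(-240) + √11249 = 15/32 + √11249 ≈ 106.53)
452570 - h = 452570 - (15/32 + √11249) = 452570 + (-15/32 - √11249) = 14482225/32 - √11249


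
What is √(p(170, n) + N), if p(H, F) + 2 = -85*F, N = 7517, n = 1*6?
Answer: √7005 ≈ 83.696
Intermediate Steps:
n = 6
p(H, F) = -2 - 85*F
√(p(170, n) + N) = √((-2 - 85*6) + 7517) = √((-2 - 510) + 7517) = √(-512 + 7517) = √7005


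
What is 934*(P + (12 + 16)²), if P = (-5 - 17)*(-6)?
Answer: 855544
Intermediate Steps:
P = 132 (P = -22*(-6) = 132)
934*(P + (12 + 16)²) = 934*(132 + (12 + 16)²) = 934*(132 + 28²) = 934*(132 + 784) = 934*916 = 855544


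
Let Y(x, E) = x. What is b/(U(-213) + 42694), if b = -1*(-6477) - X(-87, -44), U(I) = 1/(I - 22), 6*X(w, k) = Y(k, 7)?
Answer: 4571455/30099267 ≈ 0.15188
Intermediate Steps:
X(w, k) = k/6
U(I) = 1/(-22 + I)
b = 19453/3 (b = -1*(-6477) - (-44)/6 = 6477 - 1*(-22/3) = 6477 + 22/3 = 19453/3 ≈ 6484.3)
b/(U(-213) + 42694) = 19453/(3*(1/(-22 - 213) + 42694)) = 19453/(3*(1/(-235) + 42694)) = 19453/(3*(-1/235 + 42694)) = 19453/(3*(10033089/235)) = (19453/3)*(235/10033089) = 4571455/30099267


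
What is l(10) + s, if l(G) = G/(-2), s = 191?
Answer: 186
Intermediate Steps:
l(G) = -G/2 (l(G) = G*(-½) = -G/2)
l(10) + s = -½*10 + 191 = -5 + 191 = 186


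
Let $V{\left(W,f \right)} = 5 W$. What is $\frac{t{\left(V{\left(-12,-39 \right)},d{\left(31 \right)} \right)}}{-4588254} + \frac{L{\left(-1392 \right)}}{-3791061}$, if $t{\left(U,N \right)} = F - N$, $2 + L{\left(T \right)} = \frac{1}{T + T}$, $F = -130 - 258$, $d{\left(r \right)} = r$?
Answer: $\frac{247100526599}{2690326256679072} \approx 9.1848 \cdot 10^{-5}$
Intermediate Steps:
$F = -388$ ($F = -130 - 258 = -388$)
$L{\left(T \right)} = -2 + \frac{1}{2 T}$ ($L{\left(T \right)} = -2 + \frac{1}{T + T} = -2 + \frac{1}{2 T}$)
$t{\left(U,N \right)} = -388 - N$
$\frac{t{\left(V{\left(-12,-39 \right)},d{\left(31 \right)} \right)}}{-4588254} + \frac{L{\left(-1392 \right)}}{-3791061} = \frac{-388 - 31}{-4588254} + \frac{-2 + \frac{1}{2 \left(-1392\right)}}{-3791061} = \left(-388 - 31\right) \left(- \frac{1}{4588254}\right) + \left(-2 + \frac{1}{2} \left(- \frac{1}{1392}\right)\right) \left(- \frac{1}{3791061}\right) = \left(-419\right) \left(- \frac{1}{4588254}\right) + \left(-2 - \frac{1}{2784}\right) \left(- \frac{1}{3791061}\right) = \frac{419}{4588254} - - \frac{5569}{10554313824} = \frac{419}{4588254} + \frac{5569}{10554313824} = \frac{247100526599}{2690326256679072}$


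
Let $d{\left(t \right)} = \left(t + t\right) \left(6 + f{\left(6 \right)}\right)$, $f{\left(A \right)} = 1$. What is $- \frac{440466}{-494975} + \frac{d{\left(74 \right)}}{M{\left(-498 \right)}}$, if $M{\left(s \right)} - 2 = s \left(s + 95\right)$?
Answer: $\frac{1709856893}{1910375050} \approx 0.89504$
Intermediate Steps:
$M{\left(s \right)} = 2 + s \left(95 + s\right)$ ($M{\left(s \right)} = 2 + s \left(s + 95\right) = 2 + s \left(95 + s\right)$)
$d{\left(t \right)} = 14 t$ ($d{\left(t \right)} = \left(t + t\right) \left(6 + 1\right) = 2 t 7 = 14 t$)
$- \frac{440466}{-494975} + \frac{d{\left(74 \right)}}{M{\left(-498 \right)}} = - \frac{440466}{-494975} + \frac{14 \cdot 74}{2 + \left(-498\right)^{2} + 95 \left(-498\right)} = \left(-440466\right) \left(- \frac{1}{494975}\right) + \frac{1036}{2 + 248004 - 47310} = \frac{33882}{38075} + \frac{1036}{200696} = \frac{33882}{38075} + 1036 \cdot \frac{1}{200696} = \frac{33882}{38075} + \frac{259}{50174} = \frac{1709856893}{1910375050}$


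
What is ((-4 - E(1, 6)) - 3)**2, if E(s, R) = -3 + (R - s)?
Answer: 81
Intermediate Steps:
E(s, R) = -3 + R - s
((-4 - E(1, 6)) - 3)**2 = ((-4 - (-3 + 6 - 1*1)) - 3)**2 = ((-4 - (-3 + 6 - 1)) - 3)**2 = ((-4 - 1*2) - 3)**2 = ((-4 - 2) - 3)**2 = (-6 - 3)**2 = (-9)**2 = 81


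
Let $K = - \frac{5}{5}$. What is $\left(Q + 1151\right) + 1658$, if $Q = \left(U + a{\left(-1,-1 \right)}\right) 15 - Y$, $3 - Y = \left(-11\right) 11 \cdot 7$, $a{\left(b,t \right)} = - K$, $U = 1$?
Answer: $1989$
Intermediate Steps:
$K = -1$ ($K = \left(-5\right) \frac{1}{5} = -1$)
$a{\left(b,t \right)} = 1$ ($a{\left(b,t \right)} = \left(-1\right) \left(-1\right) = 1$)
$Y = 850$ ($Y = 3 - \left(-11\right) 11 \cdot 7 = 3 - \left(-121\right) 7 = 3 - -847 = 3 + 847 = 850$)
$Q = -820$ ($Q = \left(1 + 1\right) 15 - 850 = 2 \cdot 15 - 850 = 30 - 850 = -820$)
$\left(Q + 1151\right) + 1658 = \left(-820 + 1151\right) + 1658 = 331 + 1658 = 1989$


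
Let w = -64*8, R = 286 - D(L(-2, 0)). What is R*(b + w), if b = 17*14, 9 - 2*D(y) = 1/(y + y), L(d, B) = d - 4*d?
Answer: -925709/12 ≈ -77142.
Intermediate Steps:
L(d, B) = -3*d
D(y) = 9/2 - 1/(4*y) (D(y) = 9/2 - 1/(2*(y + y)) = 9/2 - 1/(2*y)/2 = 9/2 - 1/(4*y))
b = 238
R = 6757/24 (R = 286 - (-1 + 18*(-3*(-2)))/(4*((-3*(-2)))) = 286 - (-1 + 18*6)/(4*6) = 286 - (-1 + 108)/(4*6) = 286 - 107/(4*6) = 286 - 1*107/24 = 286 - 107/24 = 6757/24 ≈ 281.54)
w = -512
R*(b + w) = 6757*(238 - 512)/24 = (6757/24)*(-274) = -925709/12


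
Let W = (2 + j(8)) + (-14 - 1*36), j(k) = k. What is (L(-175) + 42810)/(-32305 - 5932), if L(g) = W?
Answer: -42770/38237 ≈ -1.1185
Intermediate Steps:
W = -40 (W = (2 + 8) + (-14 - 1*36) = 10 + (-14 - 36) = 10 - 50 = -40)
L(g) = -40
(L(-175) + 42810)/(-32305 - 5932) = (-40 + 42810)/(-32305 - 5932) = 42770/(-38237) = 42770*(-1/38237) = -42770/38237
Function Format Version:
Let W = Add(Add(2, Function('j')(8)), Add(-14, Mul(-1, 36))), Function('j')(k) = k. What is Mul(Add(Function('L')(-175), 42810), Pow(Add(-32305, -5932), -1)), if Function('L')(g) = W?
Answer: Rational(-42770, 38237) ≈ -1.1185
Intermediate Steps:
W = -40 (W = Add(Add(2, 8), Add(-14, Mul(-1, 36))) = Add(10, Add(-14, -36)) = Add(10, -50) = -40)
Function('L')(g) = -40
Mul(Add(Function('L')(-175), 42810), Pow(Add(-32305, -5932), -1)) = Mul(Add(-40, 42810), Pow(Add(-32305, -5932), -1)) = Mul(42770, Pow(-38237, -1)) = Mul(42770, Rational(-1, 38237)) = Rational(-42770, 38237)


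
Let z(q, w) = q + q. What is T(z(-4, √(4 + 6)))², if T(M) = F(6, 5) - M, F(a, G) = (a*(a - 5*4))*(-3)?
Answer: 67600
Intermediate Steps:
z(q, w) = 2*q
F(a, G) = -3*a*(-20 + a) (F(a, G) = (a*(a - 20))*(-3) = (a*(-20 + a))*(-3) = -3*a*(-20 + a))
T(M) = 252 - M (T(M) = 3*6*(20 - 1*6) - M = 3*6*(20 - 6) - M = 3*6*14 - M = 252 - M)
T(z(-4, √(4 + 6)))² = (252 - 2*(-4))² = (252 - 1*(-8))² = (252 + 8)² = 260² = 67600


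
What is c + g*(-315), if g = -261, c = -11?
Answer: 82204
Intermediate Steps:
c + g*(-315) = -11 - 261*(-315) = -11 + 82215 = 82204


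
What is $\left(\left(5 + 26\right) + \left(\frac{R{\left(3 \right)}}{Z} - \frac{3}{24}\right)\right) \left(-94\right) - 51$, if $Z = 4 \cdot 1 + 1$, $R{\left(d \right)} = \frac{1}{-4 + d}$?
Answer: $- \frac{58689}{20} \approx -2934.4$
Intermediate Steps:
$Z = 5$ ($Z = 4 + 1 = 5$)
$\left(\left(5 + 26\right) + \left(\frac{R{\left(3 \right)}}{Z} - \frac{3}{24}\right)\right) \left(-94\right) - 51 = \left(\left(5 + 26\right) + \left(\frac{1}{\left(-4 + 3\right) 5} - \frac{3}{24}\right)\right) \left(-94\right) - 51 = \left(31 + \left(\frac{1}{-1} \cdot \frac{1}{5} - \frac{1}{8}\right)\right) \left(-94\right) - 51 = \left(31 - \frac{13}{40}\right) \left(-94\right) - 51 = \frac{1227}{40} \left(-94\right) - 51 = - \frac{57669}{20} - 51 = - \frac{58689}{20}$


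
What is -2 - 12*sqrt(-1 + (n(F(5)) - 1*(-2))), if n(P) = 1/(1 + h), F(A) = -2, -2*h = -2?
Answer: -2 - 6*sqrt(6) ≈ -16.697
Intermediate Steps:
h = 1 (h = -1/2*(-2) = 1)
n(P) = 1/2 (n(P) = 1/(1 + 1) = 1/2)
-2 - 12*sqrt(-1 + (n(F(5)) - 1*(-2))) = -2 - 12*sqrt(-1 + (1/2 - 1*(-2))) = -2 - 12*sqrt(-1 + (1/2 + 2)) = -2 - 12*sqrt(-1 + 5/2) = -2 - 6*sqrt(6)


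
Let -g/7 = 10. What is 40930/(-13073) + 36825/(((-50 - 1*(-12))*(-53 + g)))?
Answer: 96702135/20367734 ≈ 4.7478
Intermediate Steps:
g = -70 (g = -7*10 = -70)
40930/(-13073) + 36825/(((-50 - 1*(-12))*(-53 + g))) = 40930/(-13073) + 36825/(((-50 - 1*(-12))*(-53 - 70))) = 40930*(-1/13073) + 36825/(((-50 + 12)*(-123))) = -40930/13073 + 36825/((-38*(-123))) = -40930/13073 + 36825/4674 = -40930/13073 + 36825*(1/4674) = -40930/13073 + 12275/1558 = 96702135/20367734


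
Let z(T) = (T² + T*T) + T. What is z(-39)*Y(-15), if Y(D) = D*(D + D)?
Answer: 1351350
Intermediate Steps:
z(T) = T + 2*T² (z(T) = (T² + T²) + T = 2*T² + T = T + 2*T²)
Y(D) = 2*D² (Y(D) = D*(2*D) = 2*D²)
z(-39)*Y(-15) = (-39*(1 + 2*(-39)))*(2*(-15)²) = (-39*(1 - 78))*(2*225) = -39*(-77)*450 = 3003*450 = 1351350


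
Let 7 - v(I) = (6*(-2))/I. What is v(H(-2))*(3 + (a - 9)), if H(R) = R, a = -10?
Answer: -16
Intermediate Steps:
v(I) = 7 + 12/I (v(I) = 7 - 6*(-2)/I = 7 - (-12)/I = 7 + 12/I)
v(H(-2))*(3 + (a - 9)) = (7 + 12/(-2))*(3 + (-10 - 9)) = (7 + 12*(-1/2))*(3 - 19) = (7 - 6)*(-16) = 1*(-16) = -16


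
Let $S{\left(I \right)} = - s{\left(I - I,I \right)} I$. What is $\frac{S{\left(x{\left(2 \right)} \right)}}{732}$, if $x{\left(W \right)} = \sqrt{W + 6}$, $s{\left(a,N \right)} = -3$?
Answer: $\frac{\sqrt{2}}{122} \approx 0.011592$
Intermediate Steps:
$x{\left(W \right)} = \sqrt{6 + W}$
$S{\left(I \right)} = 3 I$ ($S{\left(I \right)} = - \left(-3\right) I = 3 I$)
$\frac{S{\left(x{\left(2 \right)} \right)}}{732} = \frac{3 \sqrt{6 + 2}}{732} = 3 \sqrt{8} \cdot \frac{1}{732} = 3 \cdot 2 \sqrt{2} \cdot \frac{1}{732} = 6 \sqrt{2} \cdot \frac{1}{732} = \frac{\sqrt{2}}{122}$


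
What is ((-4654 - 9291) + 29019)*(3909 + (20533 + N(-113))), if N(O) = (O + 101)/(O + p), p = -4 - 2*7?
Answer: 48265651636/131 ≈ 3.6844e+8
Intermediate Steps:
p = -18 (p = -4 - 14 = -18)
N(O) = (101 + O)/(-18 + O) (N(O) = (O + 101)/(O - 18) = (101 + O)/(-18 + O))
((-4654 - 9291) + 29019)*(3909 + (20533 + N(-113))) = ((-4654 - 9291) + 29019)*(3909 + (20533 + (101 - 113)/(-18 - 113))) = (-13945 + 29019)*(3909 + (20533 - 12/(-131))) = 15074*(3909 + (20533 - 1/131*(-12))) = 15074*(3909 + (20533 + 12/131)) = 15074*(3909 + 2689835/131) = 15074*(3201914/131) = 48265651636/131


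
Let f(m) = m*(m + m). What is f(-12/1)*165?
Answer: 47520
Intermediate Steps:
f(m) = 2*m² (f(m) = m*(2*m) = 2*m²)
f(-12/1)*165 = (2*(-12/1)²)*165 = (2*(-12*1)²)*165 = (2*(-12)²)*165 = (2*144)*165 = 288*165 = 47520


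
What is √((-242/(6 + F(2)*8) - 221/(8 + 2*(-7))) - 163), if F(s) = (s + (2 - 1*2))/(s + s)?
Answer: I*√135330/30 ≈ 12.262*I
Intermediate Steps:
F(s) = ½ (F(s) = (s + (2 - 2))/((2*s)) = (s + 0)*(1/(2*s)) = s*(1/(2*s)) = ½)
√((-242/(6 + F(2)*8) - 221/(8 + 2*(-7))) - 163) = √((-242/(6 + (½)*8) - 221/(8 + 2*(-7))) - 163) = √((-242/(6 + 4) - 221/(8 - 14)) - 163) = √((-242/10 - 221/(-6)) - 163) = √((-242*⅒ - 221*(-⅙)) - 163) = √((-121/5 + 221/6) - 163) = √(379/30 - 163) = √(-4511/30) = I*√135330/30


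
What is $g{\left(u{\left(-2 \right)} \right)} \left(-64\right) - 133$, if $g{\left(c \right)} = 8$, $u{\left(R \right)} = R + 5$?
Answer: $-645$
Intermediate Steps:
$u{\left(R \right)} = 5 + R$
$g{\left(u{\left(-2 \right)} \right)} \left(-64\right) - 133 = 8 \left(-64\right) - 133 = -512 - 133 = -645$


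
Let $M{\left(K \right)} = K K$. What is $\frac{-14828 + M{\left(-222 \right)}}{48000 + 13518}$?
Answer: $\frac{17228}{30759} \approx 0.5601$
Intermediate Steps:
$M{\left(K \right)} = K^{2}$
$\frac{-14828 + M{\left(-222 \right)}}{48000 + 13518} = \frac{-14828 + \left(-222\right)^{2}}{48000 + 13518} = \frac{-14828 + 49284}{61518} = 34456 \cdot \frac{1}{61518} = \frac{17228}{30759}$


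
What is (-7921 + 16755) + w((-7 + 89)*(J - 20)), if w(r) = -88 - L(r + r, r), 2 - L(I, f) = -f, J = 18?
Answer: 8908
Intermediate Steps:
L(I, f) = 2 + f (L(I, f) = 2 - (-1)*f = 2 + f)
w(r) = -90 - r (w(r) = -88 - (2 + r) = -88 + (-2 - r) = -90 - r)
(-7921 + 16755) + w((-7 + 89)*(J - 20)) = (-7921 + 16755) + (-90 - (-7 + 89)*(18 - 20)) = 8834 + (-90 - 82*(-2)) = 8834 + (-90 - 1*(-164)) = 8834 + (-90 + 164) = 8834 + 74 = 8908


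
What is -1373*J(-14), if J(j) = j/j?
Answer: -1373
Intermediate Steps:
J(j) = 1
-1373*J(-14) = -1373*1 = -1373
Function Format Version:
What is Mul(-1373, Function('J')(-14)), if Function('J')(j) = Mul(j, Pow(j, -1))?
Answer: -1373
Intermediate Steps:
Function('J')(j) = 1
Mul(-1373, Function('J')(-14)) = Mul(-1373, 1) = -1373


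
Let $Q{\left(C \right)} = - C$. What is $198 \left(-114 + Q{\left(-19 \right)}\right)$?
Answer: $-18810$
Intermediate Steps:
$198 \left(-114 + Q{\left(-19 \right)}\right) = 198 \left(-114 - -19\right) = 198 \left(-114 + 19\right) = 198 \left(-95\right) = -18810$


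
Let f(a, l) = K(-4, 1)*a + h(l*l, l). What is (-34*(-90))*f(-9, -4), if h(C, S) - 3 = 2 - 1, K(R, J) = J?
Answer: -15300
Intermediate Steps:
h(C, S) = 4 (h(C, S) = 3 + (2 - 1) = 3 + 1 = 4)
f(a, l) = 4 + a (f(a, l) = 1*a + 4 = a + 4 = 4 + a)
(-34*(-90))*f(-9, -4) = (-34*(-90))*(4 - 9) = 3060*(-5) = -15300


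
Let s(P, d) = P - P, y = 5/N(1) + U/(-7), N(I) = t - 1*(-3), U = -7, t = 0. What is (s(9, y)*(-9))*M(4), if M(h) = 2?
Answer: 0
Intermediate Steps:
N(I) = 3 (N(I) = 0 - 1*(-3) = 0 + 3 = 3)
y = 8/3 (y = 5/3 - 7/(-7) = 5*(⅓) - 7*(-⅐) = 5/3 + 1 = 8/3 ≈ 2.6667)
s(P, d) = 0
(s(9, y)*(-9))*M(4) = (0*(-9))*2 = 0*2 = 0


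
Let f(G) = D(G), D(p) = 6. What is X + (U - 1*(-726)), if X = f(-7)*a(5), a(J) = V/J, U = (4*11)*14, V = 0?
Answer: 1342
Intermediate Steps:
U = 616 (U = 44*14 = 616)
f(G) = 6
a(J) = 0 (a(J) = 0/J = 0)
X = 0 (X = 6*0 = 0)
X + (U - 1*(-726)) = 0 + (616 - 1*(-726)) = 0 + (616 + 726) = 0 + 1342 = 1342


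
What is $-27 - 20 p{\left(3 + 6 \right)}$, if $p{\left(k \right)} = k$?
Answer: $-207$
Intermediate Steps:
$-27 - 20 p{\left(3 + 6 \right)} = -27 - 20 \left(3 + 6\right) = -27 - 180 = -207$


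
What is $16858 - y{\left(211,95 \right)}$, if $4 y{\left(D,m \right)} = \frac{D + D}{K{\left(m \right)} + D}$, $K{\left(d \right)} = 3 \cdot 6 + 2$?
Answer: $\frac{7788185}{462} \approx 16858.0$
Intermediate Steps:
$K{\left(d \right)} = 20$ ($K{\left(d \right)} = 18 + 2 = 20$)
$y{\left(D,m \right)} = \frac{D}{2 \left(20 + D\right)}$ ($y{\left(D,m \right)} = \frac{\left(D + D\right) \frac{1}{20 + D}}{4} = \frac{2 D \frac{1}{20 + D}}{4} = \frac{D}{2 \left(20 + D\right)}$)
$16858 - y{\left(211,95 \right)} = 16858 - \frac{1}{2} \cdot 211 \frac{1}{20 + 211} = 16858 - \frac{1}{2} \cdot 211 \cdot \frac{1}{231} = 16858 - \frac{211}{462} = \frac{7788185}{462}$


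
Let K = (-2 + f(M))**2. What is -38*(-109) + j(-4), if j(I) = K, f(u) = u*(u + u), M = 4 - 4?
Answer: 4146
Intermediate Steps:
M = 0
f(u) = 2*u**2 (f(u) = u*(2*u) = 2*u**2)
K = 4 (K = (-2 + 2*0**2)**2 = (-2 + 2*0)**2 = (-2 + 0)**2 = (-2)**2 = 4)
j(I) = 4
-38*(-109) + j(-4) = -38*(-109) + 4 = 4142 + 4 = 4146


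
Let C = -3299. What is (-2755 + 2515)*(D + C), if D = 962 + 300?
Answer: 488880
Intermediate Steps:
D = 1262
(-2755 + 2515)*(D + C) = (-2755 + 2515)*(1262 - 3299) = -240*(-2037) = 488880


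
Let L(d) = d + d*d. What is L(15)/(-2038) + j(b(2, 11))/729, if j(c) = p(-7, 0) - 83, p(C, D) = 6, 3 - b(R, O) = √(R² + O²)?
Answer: -165943/742851 ≈ -0.22339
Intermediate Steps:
b(R, O) = 3 - √(O² + R²) (b(R, O) = 3 - √(R² + O²) = 3 - √(O² + R²))
L(d) = d + d²
j(c) = -77 (j(c) = 6 - 83 = -77)
L(15)/(-2038) + j(b(2, 11))/729 = (15*(1 + 15))/(-2038) - 77/729 = (15*16)*(-1/2038) - 77*1/729 = 240*(-1/2038) - 77/729 = -120/1019 - 77/729 = -165943/742851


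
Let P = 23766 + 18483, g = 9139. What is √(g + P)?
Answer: 2*√12847 ≈ 226.69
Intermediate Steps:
P = 42249
√(g + P) = √(9139 + 42249) = √51388 = 2*√12847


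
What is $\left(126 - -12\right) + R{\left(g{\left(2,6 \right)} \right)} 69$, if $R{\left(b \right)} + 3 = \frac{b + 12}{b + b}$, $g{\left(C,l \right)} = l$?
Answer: $\frac{69}{2} \approx 34.5$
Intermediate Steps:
$R{\left(b \right)} = -3 + \frac{12 + b}{2 b}$ ($R{\left(b \right)} = -3 + \frac{b + 12}{b + b} = -3 + \frac{12 + b}{2 b}$)
$\left(126 - -12\right) + R{\left(g{\left(2,6 \right)} \right)} 69 = \left(126 - -12\right) + \left(- \frac{5}{2} + \frac{6}{6}\right) 69 = \left(126 + 12\right) + \left(- \frac{5}{2} + 6 \cdot \frac{1}{6}\right) 69 = 138 + \left(- \frac{5}{2} + 1\right) 69 = 138 - \frac{207}{2} = \frac{69}{2}$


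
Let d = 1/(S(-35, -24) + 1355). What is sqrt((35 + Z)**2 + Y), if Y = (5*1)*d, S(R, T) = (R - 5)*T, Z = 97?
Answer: sqrt(3735165919)/463 ≈ 132.00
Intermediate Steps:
S(R, T) = T*(-5 + R) (S(R, T) = (-5 + R)*T = T*(-5 + R))
d = 1/2315 (d = 1/(-24*(-5 - 35) + 1355) = 1/(-24*(-40) + 1355) = 1/(960 + 1355) = 1/2315 ≈ 0.00043197)
Y = 1/463 (Y = (5*1)*(1/2315) = 5*(1/2315) = 1/463 ≈ 0.0021598)
sqrt((35 + Z)**2 + Y) = sqrt((35 + 97)**2 + 1/463) = sqrt(132**2 + 1/463) = sqrt(17424 + 1/463) = sqrt(8067313/463) = sqrt(3735165919)/463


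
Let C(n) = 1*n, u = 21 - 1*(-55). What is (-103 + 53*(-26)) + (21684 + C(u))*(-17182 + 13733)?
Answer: -75051721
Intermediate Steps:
u = 76 (u = 21 + 55 = 76)
C(n) = n
(-103 + 53*(-26)) + (21684 + C(u))*(-17182 + 13733) = (-103 + 53*(-26)) + (21684 + 76)*(-17182 + 13733) = (-103 - 1378) + 21760*(-3449) = -1481 - 75050240 = -75051721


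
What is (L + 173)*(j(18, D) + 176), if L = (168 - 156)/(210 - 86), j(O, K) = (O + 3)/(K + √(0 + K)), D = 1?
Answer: 1000759/31 ≈ 32283.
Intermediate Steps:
j(O, K) = (3 + O)/(K + √K)
L = 3/31 (L = 12/124 = 12*(1/124) = 3/31 ≈ 0.096774)
(L + 173)*(j(18, D) + 176) = (3/31 + 173)*((3 + 18)/(1 + √1) + 176) = 5366*(21/(1 + 1) + 176)/31 = 5366*(21/2 + 176)/31 = (5366/31)*(373/2) = 1000759/31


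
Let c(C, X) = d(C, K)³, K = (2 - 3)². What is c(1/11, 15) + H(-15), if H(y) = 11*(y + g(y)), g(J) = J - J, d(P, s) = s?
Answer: -164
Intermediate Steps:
K = 1 (K = (-1)² = 1)
g(J) = 0
H(y) = 11*y (H(y) = 11*(y + 0) = 11*y)
c(C, X) = 1 (c(C, X) = 1³ = 1)
c(1/11, 15) + H(-15) = 1 + 11*(-15) = 1 - 165 = -164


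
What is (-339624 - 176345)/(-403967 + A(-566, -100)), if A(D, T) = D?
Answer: 515969/404533 ≈ 1.2755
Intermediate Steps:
(-339624 - 176345)/(-403967 + A(-566, -100)) = (-339624 - 176345)/(-403967 - 566) = -515969/(-404533) = -515969*(-1/404533) = 515969/404533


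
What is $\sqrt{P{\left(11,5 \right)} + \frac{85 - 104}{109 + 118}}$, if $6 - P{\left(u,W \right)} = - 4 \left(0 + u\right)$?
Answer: $\frac{3 \sqrt{285793}}{227} \approx 7.0651$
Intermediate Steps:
$P{\left(u,W \right)} = 6 + 4 u$ ($P{\left(u,W \right)} = 6 - - 4 \left(0 + u\right) = 6 - - 4 u = 6 + 4 u$)
$\sqrt{P{\left(11,5 \right)} + \frac{85 - 104}{109 + 118}} = \sqrt{\left(6 + 4 \cdot 11\right) + \frac{85 - 104}{109 + 118}} = \sqrt{\left(6 + 44\right) - \frac{19}{227}} = \sqrt{50 - \frac{19}{227}} = \sqrt{\frac{11331}{227}} = \frac{3 \sqrt{285793}}{227}$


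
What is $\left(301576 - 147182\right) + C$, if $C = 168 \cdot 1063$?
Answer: $332978$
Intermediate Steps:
$C = 178584$
$\left(301576 - 147182\right) + C = \left(301576 - 147182\right) + 178584 = 154394 + 178584 = 332978$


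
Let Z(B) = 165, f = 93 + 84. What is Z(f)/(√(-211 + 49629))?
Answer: 165*√49418/49418 ≈ 0.74224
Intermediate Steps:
f = 177
Z(f)/(√(-211 + 49629)) = 165/(√(-211 + 49629)) = 165/(√49418) = 165*(√49418/49418) = 165*√49418/49418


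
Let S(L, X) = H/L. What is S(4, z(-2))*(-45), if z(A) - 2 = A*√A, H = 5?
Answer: -225/4 ≈ -56.250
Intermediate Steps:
z(A) = 2 + A^(3/2) (z(A) = 2 + A*√A = 2 + A^(3/2))
S(L, X) = 5/L
S(4, z(-2))*(-45) = (5/4)*(-45) = -225/4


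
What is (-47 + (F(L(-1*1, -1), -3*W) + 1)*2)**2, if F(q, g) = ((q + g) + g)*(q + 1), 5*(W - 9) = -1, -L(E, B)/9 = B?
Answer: 848241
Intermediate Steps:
L(E, B) = -9*B
W = 44/5 (W = 9 + (1/5)*(-1) = 9 - 1/5 = 44/5 ≈ 8.8000)
F(q, g) = (1 + q)*(q + 2*g) (F(q, g) = ((g + q) + g)*(1 + q) = (q + 2*g)*(1 + q) = (1 + q)*(q + 2*g))
(-47 + (F(L(-1*1, -1), -3*W) + 1)*2)**2 = (-47 + ((-9*(-1) + (-9*(-1))**2 + 2*(-3*44/5) + 2*(-3*44/5)*(-9*(-1))) + 1)*2)**2 = (-47 + ((9 + 9**2 + 2*(-132/5) + 2*(-132/5)*9) + 1)*2)**2 = (-47 + ((9 + 81 - 264/5 - 2376/5) + 1)*2)**2 = (-47 + (-438 + 1)*2)**2 = (-47 - 437*2)**2 = (-47 - 874)**2 = (-921)**2 = 848241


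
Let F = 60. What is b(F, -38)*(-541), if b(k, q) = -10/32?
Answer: 2705/16 ≈ 169.06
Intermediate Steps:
b(k, q) = -5/16 (b(k, q) = -10*1/32 = -5/16)
b(F, -38)*(-541) = -5/16*(-541) = 2705/16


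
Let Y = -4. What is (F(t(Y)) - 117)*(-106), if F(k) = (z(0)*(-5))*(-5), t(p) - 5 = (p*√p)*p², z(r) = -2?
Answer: 17702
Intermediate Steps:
t(p) = 5 + p^(7/2) (t(p) = 5 + (p*√p)*p² = 5 + p^(3/2)*p² = 5 + p^(7/2))
F(k) = -50 (F(k) = -2*(-5)*(-5) = 10*(-5) = -50)
(F(t(Y)) - 117)*(-106) = (-50 - 117)*(-106) = -167*(-106) = 17702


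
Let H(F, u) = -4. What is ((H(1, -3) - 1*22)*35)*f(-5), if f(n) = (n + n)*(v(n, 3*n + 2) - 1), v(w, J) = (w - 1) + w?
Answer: -109200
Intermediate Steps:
v(w, J) = -1 + 2*w (v(w, J) = (-1 + w) + w = -1 + 2*w)
f(n) = 2*n*(-2 + 2*n) (f(n) = (n + n)*((-1 + 2*n) - 1) = (2*n)*(-2 + 2*n) = 2*n*(-2 + 2*n))
((H(1, -3) - 1*22)*35)*f(-5) = ((-4 - 1*22)*35)*(4*(-5)*(-1 - 5)) = ((-4 - 22)*35)*(4*(-5)*(-6)) = -26*35*120 = -910*120 = -109200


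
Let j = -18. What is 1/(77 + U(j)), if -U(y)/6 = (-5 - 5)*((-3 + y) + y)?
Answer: -1/2263 ≈ -0.00044189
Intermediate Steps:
U(y) = -180 + 120*y (U(y) = -6*(-5 - 5)*((-3 + y) + y) = -(-60)*(-3 + 2*y) = -6*(30 - 20*y) = -180 + 120*y)
1/(77 + U(j)) = 1/(77 + (-180 + 120*(-18))) = 1/(77 + (-180 - 2160)) = 1/(77 - 2340) = 1/(-2263) = -1/2263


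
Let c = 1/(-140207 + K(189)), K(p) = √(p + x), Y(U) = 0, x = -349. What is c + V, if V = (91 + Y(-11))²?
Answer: 162787922777322/19658003009 - 4*I*√10/19658003009 ≈ 8281.0 - 6.4346e-10*I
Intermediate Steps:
K(p) = √(-349 + p) (K(p) = √(p - 349) = √(-349 + p))
V = 8281 (V = (91 + 0)² = 91² = 8281)
c = 1/(-140207 + 4*I*√10) (c = 1/(-140207 + √(-349 + 189)) = 1/(-140207 + √(-160)) = 1/(-140207 + 4*I*√10) ≈ -7.1323e-6 - 6.4e-10*I)
c + V = (-140207/19658003009 - 4*I*√10/19658003009) + 8281 = 162787922777322/19658003009 - 4*I*√10/19658003009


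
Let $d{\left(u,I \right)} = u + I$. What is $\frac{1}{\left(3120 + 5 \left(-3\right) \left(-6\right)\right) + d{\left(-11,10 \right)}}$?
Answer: $\frac{1}{3209} \approx 0.00031162$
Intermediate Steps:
$d{\left(u,I \right)} = I + u$
$\frac{1}{\left(3120 + 5 \left(-3\right) \left(-6\right)\right) + d{\left(-11,10 \right)}} = \frac{1}{\left(3120 + 5 \left(-3\right) \left(-6\right)\right) + \left(10 - 11\right)} = \frac{1}{\left(3120 - -90\right) - 1} = \frac{1}{\left(3120 + 90\right) - 1} = \frac{1}{3210 - 1} = \frac{1}{3209}$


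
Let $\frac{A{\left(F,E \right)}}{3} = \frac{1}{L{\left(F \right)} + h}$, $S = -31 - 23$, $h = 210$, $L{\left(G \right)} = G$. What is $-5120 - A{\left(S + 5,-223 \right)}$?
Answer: $- \frac{824323}{161} \approx -5120.0$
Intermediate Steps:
$S = -54$ ($S = -31 - 23 = -54$)
$A{\left(F,E \right)} = \frac{3}{210 + F}$ ($A{\left(F,E \right)} = \frac{3}{F + 210} = \frac{3}{210 + F}$)
$-5120 - A{\left(S + 5,-223 \right)} = -5120 - \frac{3}{210 + \left(-54 + 5\right)} = -5120 - \frac{3}{210 - 49} = -5120 - \frac{3}{161} = - \frac{824323}{161}$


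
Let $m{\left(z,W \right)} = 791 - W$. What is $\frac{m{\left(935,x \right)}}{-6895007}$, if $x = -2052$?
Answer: $- \frac{2843}{6895007} \approx -0.00041233$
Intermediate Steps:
$\frac{m{\left(935,x \right)}}{-6895007} = \frac{791 - -2052}{-6895007} = \left(791 + 2052\right) \left(- \frac{1}{6895007}\right) = 2843 \left(- \frac{1}{6895007}\right) = - \frac{2843}{6895007}$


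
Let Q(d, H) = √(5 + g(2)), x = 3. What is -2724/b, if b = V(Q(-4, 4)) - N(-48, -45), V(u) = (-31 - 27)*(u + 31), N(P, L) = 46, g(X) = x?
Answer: 313941/210839 - 19749*√2/210839 ≈ 1.3565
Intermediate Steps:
g(X) = 3
Q(d, H) = 2*√2 (Q(d, H) = √(5 + 3) = √8 = 2*√2)
V(u) = -1798 - 58*u (V(u) = -58*(31 + u) = -1798 - 58*u)
b = -1844 - 116*√2 (b = (-1798 - 116*√2) - 1*46 = (-1798 - 116*√2) - 46 = -1844 - 116*√2 ≈ -2008.0)
-2724/b = -2724/(-1844 - 116*√2)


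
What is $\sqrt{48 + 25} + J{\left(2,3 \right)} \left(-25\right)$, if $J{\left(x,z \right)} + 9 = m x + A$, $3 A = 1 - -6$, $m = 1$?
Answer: $\frac{350}{3} + \sqrt{73} \approx 125.21$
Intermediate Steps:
$A = \frac{7}{3}$ ($A = \frac{1 - -6}{3} = \frac{1 + 6}{3} = \frac{1}{3} \cdot 7 = \frac{7}{3} \approx 2.3333$)
$J{\left(x,z \right)} = - \frac{20}{3} + x$ ($J{\left(x,z \right)} = -9 + \left(1 x + \frac{7}{3}\right) = -9 + \left(x + \frac{7}{3}\right) = -9 + \left(\frac{7}{3} + x\right) = - \frac{20}{3} + x$)
$\sqrt{48 + 25} + J{\left(2,3 \right)} \left(-25\right) = \sqrt{48 + 25} + \left(- \frac{20}{3} + 2\right) \left(-25\right) = \sqrt{73} - - \frac{350}{3} = \sqrt{73} + \frac{350}{3} = \frac{350}{3} + \sqrt{73}$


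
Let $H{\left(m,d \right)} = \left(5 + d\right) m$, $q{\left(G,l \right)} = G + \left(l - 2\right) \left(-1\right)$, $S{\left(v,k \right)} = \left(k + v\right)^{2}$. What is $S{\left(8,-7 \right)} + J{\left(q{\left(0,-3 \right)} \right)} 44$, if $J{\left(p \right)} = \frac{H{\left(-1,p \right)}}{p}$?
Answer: $-87$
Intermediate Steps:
$q{\left(G,l \right)} = 2 + G - l$ ($q{\left(G,l \right)} = G + \left(-2 + l\right) \left(-1\right) = G - \left(-2 + l\right) = 2 + G - l$)
$H{\left(m,d \right)} = m \left(5 + d\right)$
$J{\left(p \right)} = \frac{-5 - p}{p}$ ($J{\left(p \right)} = \frac{\left(-1\right) \left(5 + p\right)}{p} = \frac{-5 - p}{p}$)
$S{\left(8,-7 \right)} + J{\left(q{\left(0,-3 \right)} \right)} 44 = \left(-7 + 8\right)^{2} + \frac{-5 - \left(2 + 0 - -3\right)}{2 + 0 - -3} \cdot 44 = 1^{2} + \frac{-5 - \left(2 + 0 + 3\right)}{2 + 0 + 3} \cdot 44 = 1 + \frac{-5 - 5}{5} \cdot 44 = 1 + \frac{1}{5} \left(-10\right) 44 = 1 - 88 = -87$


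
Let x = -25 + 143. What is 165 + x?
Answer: 283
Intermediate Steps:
x = 118
165 + x = 165 + 118 = 283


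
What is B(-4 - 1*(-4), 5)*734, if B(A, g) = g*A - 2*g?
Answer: -7340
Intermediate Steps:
B(A, g) = -2*g + A*g (B(A, g) = A*g - 2*g = -2*g + A*g)
B(-4 - 1*(-4), 5)*734 = (5*(-2 + (-4 - 1*(-4))))*734 = (5*(-2 + (-4 + 4)))*734 = (5*(-2 + 0))*734 = (5*(-2))*734 = -10*734 = -7340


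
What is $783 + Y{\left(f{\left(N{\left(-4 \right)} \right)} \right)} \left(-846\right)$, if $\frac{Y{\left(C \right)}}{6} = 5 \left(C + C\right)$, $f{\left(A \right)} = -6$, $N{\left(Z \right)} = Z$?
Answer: $305343$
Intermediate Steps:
$Y{\left(C \right)} = 60 C$ ($Y{\left(C \right)} = 6 \cdot 5 \left(C + C\right) = 6 \cdot 5 \cdot 2 C = 6 \cdot 10 C = 60 C$)
$783 + Y{\left(f{\left(N{\left(-4 \right)} \right)} \right)} \left(-846\right) = 783 + 60 \left(-6\right) \left(-846\right) = 783 - -304560 = 783 + 304560 = 305343$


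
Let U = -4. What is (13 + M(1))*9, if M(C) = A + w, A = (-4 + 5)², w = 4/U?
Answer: 117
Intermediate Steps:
w = -1 (w = 4/(-4) = 4*(-¼) = -1)
A = 1 (A = 1² = 1)
M(C) = 0 (M(C) = 1 - 1 = 0)
(13 + M(1))*9 = (13 + 0)*9 = 13*9 = 117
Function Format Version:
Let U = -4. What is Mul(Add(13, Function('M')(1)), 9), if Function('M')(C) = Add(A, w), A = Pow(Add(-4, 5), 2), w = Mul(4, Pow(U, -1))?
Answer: 117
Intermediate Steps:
w = -1 (w = Mul(4, Pow(-4, -1)) = Mul(4, Rational(-1, 4)) = -1)
A = 1 (A = Pow(1, 2) = 1)
Function('M')(C) = 0 (Function('M')(C) = Add(1, -1) = 0)
Mul(Add(13, Function('M')(1)), 9) = Mul(Add(13, 0), 9) = Mul(13, 9) = 117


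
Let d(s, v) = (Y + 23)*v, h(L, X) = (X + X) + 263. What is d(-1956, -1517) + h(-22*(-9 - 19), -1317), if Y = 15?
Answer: -60017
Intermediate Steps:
h(L, X) = 263 + 2*X (h(L, X) = 2*X + 263 = 263 + 2*X)
d(s, v) = 38*v (d(s, v) = (15 + 23)*v = 38*v)
d(-1956, -1517) + h(-22*(-9 - 19), -1317) = 38*(-1517) + (263 + 2*(-1317)) = -57646 + (263 - 2634) = -57646 - 2371 = -60017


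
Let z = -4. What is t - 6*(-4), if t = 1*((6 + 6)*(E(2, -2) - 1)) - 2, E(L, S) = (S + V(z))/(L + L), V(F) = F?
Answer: -8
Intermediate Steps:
E(L, S) = (-4 + S)/(2*L) (E(L, S) = (S - 4)/(L + L) = (-4 + S)/((2*L)) = (-4 + S)*(1/(2*L)) = (-4 + S)/(2*L))
t = -32 (t = 1*((6 + 6)*((½)*(-4 - 2)/2 - 1)) - 2 = 1*(12*((½)*(½)*(-6) - 1)) - 2 = 1*(12*(-3/2 - 1)) - 2 = 1*(12*(-5/2)) - 2 = 1*(-30) - 2 = -30 - 2 = -32)
t - 6*(-4) = -32 - 6*(-4) = -32 + 24 = -8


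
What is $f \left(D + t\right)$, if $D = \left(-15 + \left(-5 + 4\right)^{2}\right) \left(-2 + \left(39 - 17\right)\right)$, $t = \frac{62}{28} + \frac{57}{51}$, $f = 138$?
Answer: $- \frac{4543443}{119} \approx -38180.0$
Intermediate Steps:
$t = \frac{793}{238}$ ($t = 62 \cdot \frac{1}{28} + 57 \cdot \frac{1}{51} = \frac{31}{14} + \frac{19}{17} = \frac{793}{238} \approx 3.3319$)
$D = -280$ ($D = \left(-15 + \left(-1\right)^{2}\right) \left(-2 + 22\right) = \left(-15 + 1\right) 20 = \left(-14\right) 20 = -280$)
$f \left(D + t\right) = 138 \left(-280 + \frac{793}{238}\right) = 138 \left(- \frac{65847}{238}\right) = - \frac{4543443}{119}$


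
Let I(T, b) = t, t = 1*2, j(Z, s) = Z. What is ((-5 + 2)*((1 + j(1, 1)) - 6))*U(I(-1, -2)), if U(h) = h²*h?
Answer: 96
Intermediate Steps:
t = 2
I(T, b) = 2
U(h) = h³
((-5 + 2)*((1 + j(1, 1)) - 6))*U(I(-1, -2)) = ((-5 + 2)*((1 + 1) - 6))*2³ = -3*(2 - 6)*8 = -3*(-4)*8 = 12*8 = 96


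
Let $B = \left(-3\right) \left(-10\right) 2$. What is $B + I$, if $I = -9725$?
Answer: $-9665$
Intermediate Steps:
$B = 60$ ($B = 30 \cdot 2 = 60$)
$B + I = 60 - 9725 = -9665$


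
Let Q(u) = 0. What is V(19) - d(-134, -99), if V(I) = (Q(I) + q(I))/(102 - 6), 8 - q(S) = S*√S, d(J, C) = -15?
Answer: 181/12 - 19*√19/96 ≈ 14.221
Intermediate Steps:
q(S) = 8 - S^(3/2) (q(S) = 8 - S*√S = 8 - S^(3/2))
V(I) = 1/12 - I^(3/2)/96 (V(I) = (0 + (8 - I^(3/2)))/(102 - 6) = (8 - I^(3/2))/96 = (8 - I^(3/2))*(1/96) = 1/12 - I^(3/2)/96)
V(19) - d(-134, -99) = (1/12 - 19*√19/96) - 1*(-15) = (1/12 - 19*√19/96) + 15 = 181/12 - 19*√19/96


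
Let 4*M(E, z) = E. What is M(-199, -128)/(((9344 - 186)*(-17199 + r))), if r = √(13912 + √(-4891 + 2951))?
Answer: 199/(36632*(17199 - √2*√(6956 + I*√485))) ≈ 3.1804e-7 + 3.4765e-12*I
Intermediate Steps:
M(E, z) = E/4
r = √(13912 + 2*I*√485) (r = √(13912 + √(-1940)) = √(13912 + 2*I*√485) ≈ 117.95 + 0.1867*I)
M(-199, -128)/(((9344 - 186)*(-17199 + r))) = ((¼)*(-199))/(((9344 - 186)*(-17199 + √(13912 + 2*I*√485)))) = -199*1/(9158*(-17199 + √(13912 + 2*I*√485)))/4 = -199/(4*(-157508442 + 9158*√(13912 + 2*I*√485)))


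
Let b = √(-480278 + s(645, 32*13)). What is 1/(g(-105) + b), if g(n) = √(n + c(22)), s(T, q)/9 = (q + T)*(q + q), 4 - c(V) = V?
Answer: 1/(11*√61690 + I*√123) ≈ 0.00036601 - 1.486e-6*I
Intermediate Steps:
c(V) = 4 - V
s(T, q) = 18*q*(T + q) (s(T, q) = 9*((q + T)*(q + q)) = 9*((T + q)*(2*q)) = 9*(2*q*(T + q)) = 18*q*(T + q))
b = 11*√61690 (b = √(-480278 + 18*(32*13)*(645 + 32*13)) = √(-480278 + 18*416*(645 + 416)) = √(-480278 + 18*416*1061) = √(-480278 + 7944768) = √7464490 = 11*√61690 ≈ 2732.1)
g(n) = √(-18 + n) (g(n) = √(n + (4 - 1*22)) = √(n + (4 - 22)) = √(n - 18) = √(-18 + n))
1/(g(-105) + b) = 1/(√(-18 - 105) + 11*√61690) = 1/(√(-123) + 11*√61690) = 1/(I*√123 + 11*√61690) = 1/(11*√61690 + I*√123)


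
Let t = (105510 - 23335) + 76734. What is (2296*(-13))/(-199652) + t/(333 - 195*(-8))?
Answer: 7945750483/94485309 ≈ 84.095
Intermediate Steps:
t = 158909 (t = 82175 + 76734 = 158909)
(2296*(-13))/(-199652) + t/(333 - 195*(-8)) = (2296*(-13))/(-199652) + 158909/(333 - 195*(-8)) = -29848*(-1/199652) + 158909/(333 + 1560) = 7462/49913 + 158909/1893 = 7945750483/94485309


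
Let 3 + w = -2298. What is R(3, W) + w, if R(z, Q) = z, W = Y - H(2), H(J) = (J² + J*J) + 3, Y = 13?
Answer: -2298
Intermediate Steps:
H(J) = 3 + 2*J² (H(J) = (J² + J²) + 3 = 2*J² + 3 = 3 + 2*J²)
W = 2 (W = 13 - (3 + 2*2²) = 13 - (3 + 2*4) = 13 - (3 + 8) = 13 - 1*11 = 13 - 11 = 2)
w = -2301 (w = -3 - 2298 = -2301)
R(3, W) + w = 3 - 2301 = -2298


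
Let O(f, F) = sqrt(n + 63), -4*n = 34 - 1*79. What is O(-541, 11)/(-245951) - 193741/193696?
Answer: -193741/193696 - 3*sqrt(33)/491902 ≈ -1.0003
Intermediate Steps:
n = 45/4 (n = -(34 - 1*79)/4 = -(34 - 79)/4 = -1/4*(-45) = 45/4 ≈ 11.250)
O(f, F) = 3*sqrt(33)/2 (O(f, F) = sqrt(45/4 + 63) = sqrt(297/4) = 3*sqrt(33)/2)
O(-541, 11)/(-245951) - 193741/193696 = (3*sqrt(33)/2)/(-245951) - 193741/193696 = (3*sqrt(33)/2)*(-1/245951) - 193741*1/193696 = -3*sqrt(33)/491902 - 193741/193696 = -193741/193696 - 3*sqrt(33)/491902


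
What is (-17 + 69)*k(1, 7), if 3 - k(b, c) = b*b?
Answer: 104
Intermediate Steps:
k(b, c) = 3 - b**2 (k(b, c) = 3 - b*b = 3 - b**2)
(-17 + 69)*k(1, 7) = (-17 + 69)*(3 - 1*1**2) = 52*(3 - 1*1) = 52*(3 - 1) = 52*2 = 104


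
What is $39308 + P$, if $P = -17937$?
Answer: $21371$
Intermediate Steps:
$39308 + P = 39308 - 17937 = 21371$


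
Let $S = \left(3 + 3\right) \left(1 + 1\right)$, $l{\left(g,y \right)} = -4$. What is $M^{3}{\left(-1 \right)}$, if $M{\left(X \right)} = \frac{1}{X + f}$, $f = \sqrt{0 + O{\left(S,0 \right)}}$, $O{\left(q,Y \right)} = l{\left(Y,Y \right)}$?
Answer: $\frac{11}{125} + \frac{2 i}{125} \approx 0.088 + 0.016 i$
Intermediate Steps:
$S = 12$ ($S = 6 \cdot 2 = 12$)
$O{\left(q,Y \right)} = -4$
$f = 2 i$ ($f = \sqrt{0 - 4} = \sqrt{-4} = 2 i \approx 2.0 i$)
$M{\left(X \right)} = \frac{1}{X + 2 i}$
$M^{3}{\left(-1 \right)} = \left(\frac{1}{-1 + 2 i}\right)^{3} = \left(\frac{-1 - 2 i}{5}\right)^{3} = \frac{\left(-1 - 2 i\right)^{3}}{125}$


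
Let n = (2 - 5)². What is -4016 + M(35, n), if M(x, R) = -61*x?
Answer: -6151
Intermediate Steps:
n = 9 (n = (-3)² = 9)
-4016 + M(35, n) = -4016 - 61*35 = -4016 - 2135 = -6151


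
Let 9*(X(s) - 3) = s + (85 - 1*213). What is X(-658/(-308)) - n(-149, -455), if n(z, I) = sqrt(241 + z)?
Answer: -725/66 - 2*sqrt(23) ≈ -20.577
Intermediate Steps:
X(s) = -101/9 + s/9 (X(s) = 3 + (s + (85 - 1*213))/9 = 3 + (s + (85 - 213))/9 = 3 + (s - 128)/9 = 3 + (-128 + s)/9 = 3 + (-128/9 + s/9) = -101/9 + s/9)
X(-658/(-308)) - n(-149, -455) = (-101/9 + (-658/(-308))/9) - sqrt(241 - 149) = (-101/9 + (-658*(-1/308))/9) - sqrt(92) = (-101/9 + (1/9)*(47/22)) - 2*sqrt(23) = (-101/9 + 47/198) - 2*sqrt(23) = -725/66 - 2*sqrt(23)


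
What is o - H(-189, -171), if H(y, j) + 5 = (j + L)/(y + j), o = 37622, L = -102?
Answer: 4515149/120 ≈ 37626.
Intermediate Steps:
H(y, j) = -5 + (-102 + j)/(j + y) (H(y, j) = -5 + (j - 102)/(y + j) = -5 + (-102 + j)/(j + y))
o - H(-189, -171) = 37622 - (-102 - 5*(-189) - 4*(-171))/(-171 - 189) = 37622 - (-102 + 945 + 684)/(-360) = 37622 - (-1)*1527/360 = 37622 - 1*(-509/120) = 37622 + 509/120 = 4515149/120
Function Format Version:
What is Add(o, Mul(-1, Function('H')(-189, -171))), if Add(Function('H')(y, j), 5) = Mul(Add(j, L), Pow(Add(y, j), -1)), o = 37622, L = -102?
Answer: Rational(4515149, 120) ≈ 37626.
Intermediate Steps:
Function('H')(y, j) = Add(-5, Mul(Pow(Add(j, y), -1), Add(-102, j))) (Function('H')(y, j) = Add(-5, Mul(Add(j, -102), Pow(Add(y, j), -1))) = Add(-5, Mul(Add(-102, j), Pow(Add(j, y), -1))) = Add(-5, Mul(Pow(Add(j, y), -1), Add(-102, j))))
Add(o, Mul(-1, Function('H')(-189, -171))) = Add(37622, Mul(-1, Mul(Pow(Add(-171, -189), -1), Add(-102, Mul(-5, -189), Mul(-4, -171))))) = Add(37622, Mul(-1, Mul(Pow(-360, -1), Add(-102, 945, 684)))) = Add(37622, Mul(-1, Mul(Rational(-1, 360), 1527))) = Add(37622, Mul(-1, Rational(-509, 120))) = Add(37622, Rational(509, 120)) = Rational(4515149, 120)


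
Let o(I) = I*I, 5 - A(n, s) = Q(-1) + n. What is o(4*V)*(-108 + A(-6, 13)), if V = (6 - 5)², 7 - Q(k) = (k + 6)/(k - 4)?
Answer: -1680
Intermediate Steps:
Q(k) = 7 - (6 + k)/(-4 + k) (Q(k) = 7 - (k + 6)/(k - 4) = 7 - (6 + k)/(-4 + k))
A(n, s) = -3 - n (A(n, s) = 5 - (2*(-17 + 3*(-1))/(-4 - 1) + n) = 5 - (2*(-17 - 3)/(-5) + n) = 5 - (2*(-⅕)*(-20) + n) = 5 - (8 + n) = 5 + (-8 - n) = -3 - n)
V = 1 (V = 1² = 1)
o(I) = I²
o(4*V)*(-108 + A(-6, 13)) = (4*1)²*(-108 + (-3 - 1*(-6))) = 4²*(-108 + (-3 + 6)) = 16*(-108 + 3) = 16*(-105) = -1680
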